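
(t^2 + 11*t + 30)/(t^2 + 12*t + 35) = (t + 6)/(t + 7)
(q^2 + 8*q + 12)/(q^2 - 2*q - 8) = (q + 6)/(q - 4)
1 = 1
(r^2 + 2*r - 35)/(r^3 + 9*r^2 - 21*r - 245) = 1/(r + 7)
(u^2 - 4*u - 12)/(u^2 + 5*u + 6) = (u - 6)/(u + 3)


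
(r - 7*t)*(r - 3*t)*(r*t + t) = r^3*t - 10*r^2*t^2 + r^2*t + 21*r*t^3 - 10*r*t^2 + 21*t^3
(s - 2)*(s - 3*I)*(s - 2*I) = s^3 - 2*s^2 - 5*I*s^2 - 6*s + 10*I*s + 12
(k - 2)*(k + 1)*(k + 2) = k^3 + k^2 - 4*k - 4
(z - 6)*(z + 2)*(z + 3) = z^3 - z^2 - 24*z - 36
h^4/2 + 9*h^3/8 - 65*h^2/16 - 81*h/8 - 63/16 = (h/2 + 1/4)*(h - 3)*(h + 7/4)*(h + 3)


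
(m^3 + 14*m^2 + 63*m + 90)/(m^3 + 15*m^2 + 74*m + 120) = (m + 3)/(m + 4)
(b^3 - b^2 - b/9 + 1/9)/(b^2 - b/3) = b - 2/3 - 1/(3*b)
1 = 1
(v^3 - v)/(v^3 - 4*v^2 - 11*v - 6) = v*(v - 1)/(v^2 - 5*v - 6)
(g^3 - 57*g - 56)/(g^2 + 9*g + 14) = (g^2 - 7*g - 8)/(g + 2)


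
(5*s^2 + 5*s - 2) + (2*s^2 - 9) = 7*s^2 + 5*s - 11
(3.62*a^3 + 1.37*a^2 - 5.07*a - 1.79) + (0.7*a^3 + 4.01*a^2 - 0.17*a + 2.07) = 4.32*a^3 + 5.38*a^2 - 5.24*a + 0.28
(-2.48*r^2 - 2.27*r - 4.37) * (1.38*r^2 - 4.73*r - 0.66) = -3.4224*r^4 + 8.5978*r^3 + 6.3433*r^2 + 22.1683*r + 2.8842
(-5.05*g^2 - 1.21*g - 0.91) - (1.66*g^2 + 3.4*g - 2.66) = -6.71*g^2 - 4.61*g + 1.75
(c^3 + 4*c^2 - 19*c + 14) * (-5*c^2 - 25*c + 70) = -5*c^5 - 45*c^4 + 65*c^3 + 685*c^2 - 1680*c + 980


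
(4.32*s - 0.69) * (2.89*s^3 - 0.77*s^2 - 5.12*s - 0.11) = 12.4848*s^4 - 5.3205*s^3 - 21.5871*s^2 + 3.0576*s + 0.0759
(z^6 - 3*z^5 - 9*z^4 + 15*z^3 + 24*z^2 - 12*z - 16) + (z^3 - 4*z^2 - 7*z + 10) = z^6 - 3*z^5 - 9*z^4 + 16*z^3 + 20*z^2 - 19*z - 6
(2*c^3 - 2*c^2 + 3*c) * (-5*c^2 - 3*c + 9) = -10*c^5 + 4*c^4 + 9*c^3 - 27*c^2 + 27*c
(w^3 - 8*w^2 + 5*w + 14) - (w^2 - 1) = w^3 - 9*w^2 + 5*w + 15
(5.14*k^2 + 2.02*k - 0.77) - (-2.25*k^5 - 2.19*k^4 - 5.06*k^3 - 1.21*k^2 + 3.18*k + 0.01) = 2.25*k^5 + 2.19*k^4 + 5.06*k^3 + 6.35*k^2 - 1.16*k - 0.78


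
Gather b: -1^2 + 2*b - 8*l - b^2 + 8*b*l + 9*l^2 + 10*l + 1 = -b^2 + b*(8*l + 2) + 9*l^2 + 2*l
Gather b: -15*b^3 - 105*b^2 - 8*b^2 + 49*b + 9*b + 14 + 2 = -15*b^3 - 113*b^2 + 58*b + 16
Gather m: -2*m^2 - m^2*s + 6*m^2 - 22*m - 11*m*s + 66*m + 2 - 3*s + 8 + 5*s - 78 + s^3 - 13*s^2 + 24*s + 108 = m^2*(4 - s) + m*(44 - 11*s) + s^3 - 13*s^2 + 26*s + 40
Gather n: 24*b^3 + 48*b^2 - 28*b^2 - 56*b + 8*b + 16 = 24*b^3 + 20*b^2 - 48*b + 16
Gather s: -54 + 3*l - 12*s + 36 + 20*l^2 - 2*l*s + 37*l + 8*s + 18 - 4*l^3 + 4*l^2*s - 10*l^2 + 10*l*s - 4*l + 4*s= -4*l^3 + 10*l^2 + 36*l + s*(4*l^2 + 8*l)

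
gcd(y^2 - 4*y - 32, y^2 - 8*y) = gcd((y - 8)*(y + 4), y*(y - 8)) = y - 8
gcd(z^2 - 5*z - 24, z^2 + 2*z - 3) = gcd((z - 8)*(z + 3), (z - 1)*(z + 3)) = z + 3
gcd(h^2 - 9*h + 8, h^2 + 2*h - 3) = h - 1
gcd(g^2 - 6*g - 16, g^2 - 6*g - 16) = g^2 - 6*g - 16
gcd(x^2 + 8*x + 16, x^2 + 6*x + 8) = x + 4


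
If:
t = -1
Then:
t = -1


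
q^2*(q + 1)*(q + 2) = q^4 + 3*q^3 + 2*q^2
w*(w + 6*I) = w^2 + 6*I*w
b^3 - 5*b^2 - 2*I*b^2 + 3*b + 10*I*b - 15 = (b - 5)*(b - 3*I)*(b + I)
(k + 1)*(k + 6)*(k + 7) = k^3 + 14*k^2 + 55*k + 42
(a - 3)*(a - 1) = a^2 - 4*a + 3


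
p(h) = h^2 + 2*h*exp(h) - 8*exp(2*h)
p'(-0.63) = -5.40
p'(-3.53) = -7.22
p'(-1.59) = -4.09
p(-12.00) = 144.00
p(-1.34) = 0.55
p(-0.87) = -1.38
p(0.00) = -8.00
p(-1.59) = 1.55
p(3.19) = -4554.29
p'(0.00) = -14.00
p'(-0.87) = -4.44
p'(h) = 2*h*exp(h) + 2*h - 16*exp(2*h) + 2*exp(h)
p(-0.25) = -5.18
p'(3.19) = -9228.93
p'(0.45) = -33.91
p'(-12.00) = -24.00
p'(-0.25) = -9.04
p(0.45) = -18.06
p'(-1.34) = -3.96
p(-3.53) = 12.25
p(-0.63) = -2.54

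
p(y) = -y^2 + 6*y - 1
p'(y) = 6 - 2*y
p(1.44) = 5.57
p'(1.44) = 3.12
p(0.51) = 1.80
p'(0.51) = 4.98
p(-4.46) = -47.65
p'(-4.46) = 14.92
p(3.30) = 7.91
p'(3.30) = -0.60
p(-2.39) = -21.05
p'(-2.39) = 10.78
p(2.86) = 7.98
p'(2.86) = 0.28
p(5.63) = 1.08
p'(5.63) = -5.26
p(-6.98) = -91.60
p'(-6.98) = 19.96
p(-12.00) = -217.00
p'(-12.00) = 30.00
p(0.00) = -1.00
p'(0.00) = 6.00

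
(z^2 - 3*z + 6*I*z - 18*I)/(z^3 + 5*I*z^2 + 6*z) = (z - 3)/(z*(z - I))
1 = 1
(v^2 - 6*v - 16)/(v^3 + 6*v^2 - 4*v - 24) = (v - 8)/(v^2 + 4*v - 12)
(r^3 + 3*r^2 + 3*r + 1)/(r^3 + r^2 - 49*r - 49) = (r^2 + 2*r + 1)/(r^2 - 49)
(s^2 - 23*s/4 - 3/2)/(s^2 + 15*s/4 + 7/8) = 2*(s - 6)/(2*s + 7)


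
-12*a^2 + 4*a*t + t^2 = (-2*a + t)*(6*a + t)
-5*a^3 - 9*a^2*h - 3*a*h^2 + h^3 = (-5*a + h)*(a + h)^2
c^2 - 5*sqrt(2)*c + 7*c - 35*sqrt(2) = (c + 7)*(c - 5*sqrt(2))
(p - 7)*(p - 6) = p^2 - 13*p + 42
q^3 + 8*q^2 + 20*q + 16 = (q + 2)^2*(q + 4)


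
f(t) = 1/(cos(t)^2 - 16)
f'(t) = 2*sin(t)*cos(t)/(cos(t)^2 - 16)^2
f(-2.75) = -0.07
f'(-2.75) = 0.00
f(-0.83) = -0.06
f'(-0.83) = -0.00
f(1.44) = -0.06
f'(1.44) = 0.00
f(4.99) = -0.06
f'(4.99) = -0.00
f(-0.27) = -0.07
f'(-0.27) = -0.00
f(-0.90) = -0.06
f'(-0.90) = -0.00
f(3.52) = -0.07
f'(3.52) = 0.00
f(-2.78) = -0.07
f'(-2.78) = 0.00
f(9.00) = -0.07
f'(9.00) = 0.00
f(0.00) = -0.07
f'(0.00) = 0.00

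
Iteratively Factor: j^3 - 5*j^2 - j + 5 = (j + 1)*(j^2 - 6*j + 5) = (j - 1)*(j + 1)*(j - 5)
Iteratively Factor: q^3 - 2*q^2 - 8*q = (q + 2)*(q^2 - 4*q) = q*(q + 2)*(q - 4)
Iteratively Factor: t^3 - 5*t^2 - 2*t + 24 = (t - 3)*(t^2 - 2*t - 8) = (t - 4)*(t - 3)*(t + 2)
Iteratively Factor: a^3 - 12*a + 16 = (a + 4)*(a^2 - 4*a + 4) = (a - 2)*(a + 4)*(a - 2)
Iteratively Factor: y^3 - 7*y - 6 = (y + 1)*(y^2 - y - 6) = (y + 1)*(y + 2)*(y - 3)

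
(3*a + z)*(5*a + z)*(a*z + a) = 15*a^3*z + 15*a^3 + 8*a^2*z^2 + 8*a^2*z + a*z^3 + a*z^2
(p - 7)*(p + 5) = p^2 - 2*p - 35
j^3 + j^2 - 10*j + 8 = (j - 2)*(j - 1)*(j + 4)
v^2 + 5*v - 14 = (v - 2)*(v + 7)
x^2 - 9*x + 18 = (x - 6)*(x - 3)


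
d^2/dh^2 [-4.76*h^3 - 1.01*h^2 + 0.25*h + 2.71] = -28.56*h - 2.02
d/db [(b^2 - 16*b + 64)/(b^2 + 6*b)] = 2*(11*b^2 - 64*b - 192)/(b^2*(b^2 + 12*b + 36))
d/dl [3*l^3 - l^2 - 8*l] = 9*l^2 - 2*l - 8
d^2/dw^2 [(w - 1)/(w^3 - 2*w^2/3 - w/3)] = 6*(27*w^2 + 9*w + 1)/(w^3*(27*w^3 + 27*w^2 + 9*w + 1))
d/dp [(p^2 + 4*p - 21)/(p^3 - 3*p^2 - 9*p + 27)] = (-p^2 - 14*p - 9)/(p^4 - 18*p^2 + 81)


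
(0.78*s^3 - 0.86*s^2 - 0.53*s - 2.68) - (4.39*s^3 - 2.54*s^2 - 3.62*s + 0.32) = -3.61*s^3 + 1.68*s^2 + 3.09*s - 3.0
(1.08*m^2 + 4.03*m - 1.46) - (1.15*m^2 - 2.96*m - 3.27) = -0.0699999999999998*m^2 + 6.99*m + 1.81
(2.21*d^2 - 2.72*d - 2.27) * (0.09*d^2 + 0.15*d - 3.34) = 0.1989*d^4 + 0.0866999999999999*d^3 - 7.9937*d^2 + 8.7443*d + 7.5818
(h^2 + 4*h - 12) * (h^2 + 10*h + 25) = h^4 + 14*h^3 + 53*h^2 - 20*h - 300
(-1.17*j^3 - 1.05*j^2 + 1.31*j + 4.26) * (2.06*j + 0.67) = -2.4102*j^4 - 2.9469*j^3 + 1.9951*j^2 + 9.6533*j + 2.8542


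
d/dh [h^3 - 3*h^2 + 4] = 3*h*(h - 2)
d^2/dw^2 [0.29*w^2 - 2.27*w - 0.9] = 0.580000000000000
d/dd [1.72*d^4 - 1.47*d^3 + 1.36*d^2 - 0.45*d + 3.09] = 6.88*d^3 - 4.41*d^2 + 2.72*d - 0.45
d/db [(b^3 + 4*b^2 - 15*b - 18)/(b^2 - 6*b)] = (b^4 - 12*b^3 - 9*b^2 + 36*b - 108)/(b^2*(b^2 - 12*b + 36))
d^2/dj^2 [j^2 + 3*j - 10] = 2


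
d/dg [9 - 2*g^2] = -4*g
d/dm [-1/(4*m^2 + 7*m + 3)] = (8*m + 7)/(4*m^2 + 7*m + 3)^2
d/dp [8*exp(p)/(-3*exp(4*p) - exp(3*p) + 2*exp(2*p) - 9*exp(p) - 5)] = (72*exp(4*p) + 16*exp(3*p) - 16*exp(2*p) - 40)*exp(p)/(9*exp(8*p) + 6*exp(7*p) - 11*exp(6*p) + 50*exp(5*p) + 52*exp(4*p) - 26*exp(3*p) + 61*exp(2*p) + 90*exp(p) + 25)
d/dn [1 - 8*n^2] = -16*n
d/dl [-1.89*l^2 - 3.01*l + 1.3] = -3.78*l - 3.01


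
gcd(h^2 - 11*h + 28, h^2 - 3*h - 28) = h - 7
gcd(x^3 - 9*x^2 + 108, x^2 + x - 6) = x + 3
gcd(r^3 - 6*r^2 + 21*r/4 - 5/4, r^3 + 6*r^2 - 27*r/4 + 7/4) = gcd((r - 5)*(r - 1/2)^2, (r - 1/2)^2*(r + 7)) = r^2 - r + 1/4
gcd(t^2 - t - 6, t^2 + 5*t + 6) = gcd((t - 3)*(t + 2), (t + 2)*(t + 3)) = t + 2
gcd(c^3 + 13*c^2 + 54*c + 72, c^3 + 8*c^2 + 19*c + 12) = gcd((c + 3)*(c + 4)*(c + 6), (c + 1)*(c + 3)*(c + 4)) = c^2 + 7*c + 12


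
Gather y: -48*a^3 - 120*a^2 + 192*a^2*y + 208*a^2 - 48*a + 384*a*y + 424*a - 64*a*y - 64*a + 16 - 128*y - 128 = -48*a^3 + 88*a^2 + 312*a + y*(192*a^2 + 320*a - 128) - 112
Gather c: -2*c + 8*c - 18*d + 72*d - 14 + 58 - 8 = 6*c + 54*d + 36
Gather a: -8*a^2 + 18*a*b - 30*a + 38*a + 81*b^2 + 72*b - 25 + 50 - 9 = -8*a^2 + a*(18*b + 8) + 81*b^2 + 72*b + 16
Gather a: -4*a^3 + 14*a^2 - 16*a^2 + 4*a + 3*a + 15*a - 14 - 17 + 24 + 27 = -4*a^3 - 2*a^2 + 22*a + 20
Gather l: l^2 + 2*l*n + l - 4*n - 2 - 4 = l^2 + l*(2*n + 1) - 4*n - 6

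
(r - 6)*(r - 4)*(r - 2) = r^3 - 12*r^2 + 44*r - 48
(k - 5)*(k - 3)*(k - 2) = k^3 - 10*k^2 + 31*k - 30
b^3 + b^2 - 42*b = b*(b - 6)*(b + 7)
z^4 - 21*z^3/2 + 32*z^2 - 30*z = z*(z - 6)*(z - 5/2)*(z - 2)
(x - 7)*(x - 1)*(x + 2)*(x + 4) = x^4 - 2*x^3 - 33*x^2 - 22*x + 56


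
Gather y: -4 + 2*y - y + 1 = y - 3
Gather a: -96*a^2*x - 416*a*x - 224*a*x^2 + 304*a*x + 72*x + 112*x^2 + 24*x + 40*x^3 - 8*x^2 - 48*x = -96*a^2*x + a*(-224*x^2 - 112*x) + 40*x^3 + 104*x^2 + 48*x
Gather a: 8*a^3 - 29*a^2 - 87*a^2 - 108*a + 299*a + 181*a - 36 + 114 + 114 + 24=8*a^3 - 116*a^2 + 372*a + 216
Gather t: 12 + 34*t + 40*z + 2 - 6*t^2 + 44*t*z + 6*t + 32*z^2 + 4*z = -6*t^2 + t*(44*z + 40) + 32*z^2 + 44*z + 14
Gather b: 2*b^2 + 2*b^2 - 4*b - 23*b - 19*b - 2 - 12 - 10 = 4*b^2 - 46*b - 24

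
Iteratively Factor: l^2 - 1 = (l + 1)*(l - 1)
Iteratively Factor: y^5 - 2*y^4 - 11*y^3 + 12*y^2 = (y + 3)*(y^4 - 5*y^3 + 4*y^2) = (y - 1)*(y + 3)*(y^3 - 4*y^2) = y*(y - 1)*(y + 3)*(y^2 - 4*y) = y*(y - 4)*(y - 1)*(y + 3)*(y)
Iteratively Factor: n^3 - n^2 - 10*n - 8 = (n - 4)*(n^2 + 3*n + 2) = (n - 4)*(n + 1)*(n + 2)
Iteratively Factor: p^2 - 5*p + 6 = (p - 2)*(p - 3)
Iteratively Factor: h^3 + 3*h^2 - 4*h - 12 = (h - 2)*(h^2 + 5*h + 6) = (h - 2)*(h + 3)*(h + 2)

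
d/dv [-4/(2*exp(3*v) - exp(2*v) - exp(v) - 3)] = (24*exp(2*v) - 8*exp(v) - 4)*exp(v)/(-2*exp(3*v) + exp(2*v) + exp(v) + 3)^2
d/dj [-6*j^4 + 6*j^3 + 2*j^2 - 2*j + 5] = -24*j^3 + 18*j^2 + 4*j - 2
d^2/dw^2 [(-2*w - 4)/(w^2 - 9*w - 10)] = 4*((w + 2)*(2*w - 9)^2 + (3*w - 7)*(-w^2 + 9*w + 10))/(-w^2 + 9*w + 10)^3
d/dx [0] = 0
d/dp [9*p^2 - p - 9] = 18*p - 1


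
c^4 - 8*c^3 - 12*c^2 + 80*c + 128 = (c - 8)*(c - 4)*(c + 2)^2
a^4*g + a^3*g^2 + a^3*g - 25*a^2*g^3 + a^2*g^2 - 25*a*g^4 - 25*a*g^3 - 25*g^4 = (a - 5*g)*(a + g)*(a + 5*g)*(a*g + g)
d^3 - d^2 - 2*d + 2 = (d - 1)*(d - sqrt(2))*(d + sqrt(2))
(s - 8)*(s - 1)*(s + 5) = s^3 - 4*s^2 - 37*s + 40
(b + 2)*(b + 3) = b^2 + 5*b + 6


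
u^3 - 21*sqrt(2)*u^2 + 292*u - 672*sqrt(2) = (u - 8*sqrt(2))*(u - 7*sqrt(2))*(u - 6*sqrt(2))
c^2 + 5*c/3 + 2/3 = (c + 2/3)*(c + 1)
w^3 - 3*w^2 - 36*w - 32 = (w - 8)*(w + 1)*(w + 4)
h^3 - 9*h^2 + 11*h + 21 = (h - 7)*(h - 3)*(h + 1)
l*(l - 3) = l^2 - 3*l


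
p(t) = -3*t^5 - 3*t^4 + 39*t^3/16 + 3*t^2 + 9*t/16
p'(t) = -15*t^4 - 12*t^3 + 117*t^2/16 + 6*t + 9/16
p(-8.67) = 128646.94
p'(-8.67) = -76436.67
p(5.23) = -13549.81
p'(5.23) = -12707.42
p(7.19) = -64597.86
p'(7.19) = -44125.91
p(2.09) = -140.34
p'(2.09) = -350.71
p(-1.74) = 15.61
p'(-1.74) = -62.02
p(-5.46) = 11580.84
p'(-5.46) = -11191.92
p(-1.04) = 0.06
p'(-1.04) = -1.82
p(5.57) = -18454.32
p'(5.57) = -16251.02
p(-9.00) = 155925.00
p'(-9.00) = -89128.12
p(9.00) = -194805.00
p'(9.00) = -106516.12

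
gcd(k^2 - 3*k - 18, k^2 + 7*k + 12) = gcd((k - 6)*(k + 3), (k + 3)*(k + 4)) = k + 3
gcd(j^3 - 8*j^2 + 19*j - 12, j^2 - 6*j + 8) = j - 4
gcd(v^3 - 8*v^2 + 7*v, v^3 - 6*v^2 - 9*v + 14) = v^2 - 8*v + 7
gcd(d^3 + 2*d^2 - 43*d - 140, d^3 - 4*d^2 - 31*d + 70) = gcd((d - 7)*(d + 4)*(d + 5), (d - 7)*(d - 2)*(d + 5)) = d^2 - 2*d - 35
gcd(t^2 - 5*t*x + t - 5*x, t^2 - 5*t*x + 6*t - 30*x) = -t + 5*x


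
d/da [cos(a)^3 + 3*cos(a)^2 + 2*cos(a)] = (3*sin(a)^2 - 6*cos(a) - 5)*sin(a)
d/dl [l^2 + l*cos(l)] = -l*sin(l) + 2*l + cos(l)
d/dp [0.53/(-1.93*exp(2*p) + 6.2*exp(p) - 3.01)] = (2.0458*exp(p) - 3.286)*exp(p)/(1.93*exp(2*p) - 6.2*exp(p) + 3.01)^2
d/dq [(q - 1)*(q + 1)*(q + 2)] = 3*q^2 + 4*q - 1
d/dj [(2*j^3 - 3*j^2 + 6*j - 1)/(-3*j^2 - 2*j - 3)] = 2*(-3*j^4 - 4*j^3 + 3*j^2 + 6*j - 10)/(9*j^4 + 12*j^3 + 22*j^2 + 12*j + 9)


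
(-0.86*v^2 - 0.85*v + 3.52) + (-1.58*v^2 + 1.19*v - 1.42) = -2.44*v^2 + 0.34*v + 2.1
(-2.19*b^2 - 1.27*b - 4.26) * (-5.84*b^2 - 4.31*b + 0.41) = 12.7896*b^4 + 16.8557*b^3 + 29.4542*b^2 + 17.8399*b - 1.7466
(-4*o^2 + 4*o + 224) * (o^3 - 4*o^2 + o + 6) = -4*o^5 + 20*o^4 + 204*o^3 - 916*o^2 + 248*o + 1344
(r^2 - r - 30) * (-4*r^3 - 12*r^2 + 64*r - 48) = -4*r^5 - 8*r^4 + 196*r^3 + 248*r^2 - 1872*r + 1440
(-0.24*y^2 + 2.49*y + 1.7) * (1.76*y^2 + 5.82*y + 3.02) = -0.4224*y^4 + 2.9856*y^3 + 16.759*y^2 + 17.4138*y + 5.134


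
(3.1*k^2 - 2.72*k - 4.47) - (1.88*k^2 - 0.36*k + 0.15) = 1.22*k^2 - 2.36*k - 4.62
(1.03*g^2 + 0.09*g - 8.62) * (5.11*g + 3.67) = 5.2633*g^3 + 4.24*g^2 - 43.7179*g - 31.6354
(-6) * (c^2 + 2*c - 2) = -6*c^2 - 12*c + 12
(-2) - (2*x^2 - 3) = 1 - 2*x^2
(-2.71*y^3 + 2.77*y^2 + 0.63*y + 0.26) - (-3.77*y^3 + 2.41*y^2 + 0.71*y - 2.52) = 1.06*y^3 + 0.36*y^2 - 0.08*y + 2.78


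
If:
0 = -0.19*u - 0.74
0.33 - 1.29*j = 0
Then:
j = 0.26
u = -3.89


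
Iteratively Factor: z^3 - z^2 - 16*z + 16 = (z - 1)*(z^2 - 16) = (z - 4)*(z - 1)*(z + 4)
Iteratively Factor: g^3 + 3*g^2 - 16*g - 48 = (g + 3)*(g^2 - 16) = (g - 4)*(g + 3)*(g + 4)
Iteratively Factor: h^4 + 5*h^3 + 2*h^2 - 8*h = (h + 2)*(h^3 + 3*h^2 - 4*h) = (h + 2)*(h + 4)*(h^2 - h) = h*(h + 2)*(h + 4)*(h - 1)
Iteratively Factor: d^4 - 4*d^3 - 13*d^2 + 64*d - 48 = (d - 1)*(d^3 - 3*d^2 - 16*d + 48) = (d - 3)*(d - 1)*(d^2 - 16) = (d - 3)*(d - 1)*(d + 4)*(d - 4)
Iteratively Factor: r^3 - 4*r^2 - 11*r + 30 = (r - 5)*(r^2 + r - 6) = (r - 5)*(r - 2)*(r + 3)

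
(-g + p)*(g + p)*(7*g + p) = -7*g^3 - g^2*p + 7*g*p^2 + p^3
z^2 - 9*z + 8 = (z - 8)*(z - 1)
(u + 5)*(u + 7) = u^2 + 12*u + 35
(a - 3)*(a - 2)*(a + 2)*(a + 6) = a^4 + 3*a^3 - 22*a^2 - 12*a + 72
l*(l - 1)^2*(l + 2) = l^4 - 3*l^2 + 2*l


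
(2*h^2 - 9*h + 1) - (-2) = 2*h^2 - 9*h + 3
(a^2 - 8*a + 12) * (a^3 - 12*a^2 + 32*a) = a^5 - 20*a^4 + 140*a^3 - 400*a^2 + 384*a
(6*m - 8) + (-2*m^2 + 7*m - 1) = -2*m^2 + 13*m - 9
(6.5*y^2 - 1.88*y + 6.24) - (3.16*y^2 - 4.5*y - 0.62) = 3.34*y^2 + 2.62*y + 6.86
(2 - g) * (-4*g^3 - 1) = 4*g^4 - 8*g^3 + g - 2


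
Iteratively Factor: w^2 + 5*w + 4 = (w + 1)*(w + 4)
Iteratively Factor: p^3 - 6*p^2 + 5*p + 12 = (p - 3)*(p^2 - 3*p - 4) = (p - 3)*(p + 1)*(p - 4)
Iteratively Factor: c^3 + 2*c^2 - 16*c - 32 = (c - 4)*(c^2 + 6*c + 8) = (c - 4)*(c + 4)*(c + 2)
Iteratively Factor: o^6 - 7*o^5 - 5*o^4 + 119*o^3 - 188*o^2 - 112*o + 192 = (o - 4)*(o^5 - 3*o^4 - 17*o^3 + 51*o^2 + 16*o - 48) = (o - 4)*(o + 4)*(o^4 - 7*o^3 + 11*o^2 + 7*o - 12) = (o - 4)*(o - 1)*(o + 4)*(o^3 - 6*o^2 + 5*o + 12) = (o - 4)^2*(o - 1)*(o + 4)*(o^2 - 2*o - 3) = (o - 4)^2*(o - 3)*(o - 1)*(o + 4)*(o + 1)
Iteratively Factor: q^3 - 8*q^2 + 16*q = (q)*(q^2 - 8*q + 16) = q*(q - 4)*(q - 4)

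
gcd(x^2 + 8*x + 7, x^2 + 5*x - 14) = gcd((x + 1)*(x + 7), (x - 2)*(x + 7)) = x + 7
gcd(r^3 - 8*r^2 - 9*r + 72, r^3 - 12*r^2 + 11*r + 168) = r^2 - 5*r - 24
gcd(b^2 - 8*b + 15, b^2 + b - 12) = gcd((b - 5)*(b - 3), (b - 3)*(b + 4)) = b - 3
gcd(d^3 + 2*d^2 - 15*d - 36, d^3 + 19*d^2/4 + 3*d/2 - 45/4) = d^2 + 6*d + 9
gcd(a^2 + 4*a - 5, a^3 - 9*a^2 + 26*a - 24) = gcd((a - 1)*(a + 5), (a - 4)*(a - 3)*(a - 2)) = 1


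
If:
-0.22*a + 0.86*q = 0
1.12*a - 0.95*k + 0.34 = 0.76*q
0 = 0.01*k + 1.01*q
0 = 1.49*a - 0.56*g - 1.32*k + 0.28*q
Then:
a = -0.01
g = -0.85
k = 0.34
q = -0.00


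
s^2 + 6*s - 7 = (s - 1)*(s + 7)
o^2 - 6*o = o*(o - 6)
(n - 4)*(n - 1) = n^2 - 5*n + 4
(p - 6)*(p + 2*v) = p^2 + 2*p*v - 6*p - 12*v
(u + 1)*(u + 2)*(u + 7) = u^3 + 10*u^2 + 23*u + 14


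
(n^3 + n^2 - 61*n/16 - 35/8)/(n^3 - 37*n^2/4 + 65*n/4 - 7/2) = (16*n^2 + 48*n + 35)/(4*(4*n^2 - 29*n + 7))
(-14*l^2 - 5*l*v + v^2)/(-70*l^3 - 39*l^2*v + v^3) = 1/(5*l + v)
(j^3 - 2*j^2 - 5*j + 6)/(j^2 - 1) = (j^2 - j - 6)/(j + 1)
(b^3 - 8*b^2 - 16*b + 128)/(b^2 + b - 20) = (b^2 - 4*b - 32)/(b + 5)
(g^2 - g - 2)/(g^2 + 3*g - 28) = (g^2 - g - 2)/(g^2 + 3*g - 28)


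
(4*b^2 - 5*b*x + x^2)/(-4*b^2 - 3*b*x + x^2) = (-b + x)/(b + x)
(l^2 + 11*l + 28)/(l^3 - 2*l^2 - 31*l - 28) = (l + 7)/(l^2 - 6*l - 7)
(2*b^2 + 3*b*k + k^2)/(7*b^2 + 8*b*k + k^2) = (2*b + k)/(7*b + k)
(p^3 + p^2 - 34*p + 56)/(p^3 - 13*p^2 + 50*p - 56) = (p + 7)/(p - 7)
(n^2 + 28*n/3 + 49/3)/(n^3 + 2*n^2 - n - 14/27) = 9*(n + 7)/(9*n^2 - 3*n - 2)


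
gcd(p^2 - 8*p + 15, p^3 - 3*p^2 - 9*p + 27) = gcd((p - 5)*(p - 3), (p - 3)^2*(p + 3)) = p - 3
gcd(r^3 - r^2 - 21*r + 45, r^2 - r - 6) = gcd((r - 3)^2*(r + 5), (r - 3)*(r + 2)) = r - 3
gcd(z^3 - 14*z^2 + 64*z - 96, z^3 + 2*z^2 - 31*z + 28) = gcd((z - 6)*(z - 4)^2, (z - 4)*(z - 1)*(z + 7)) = z - 4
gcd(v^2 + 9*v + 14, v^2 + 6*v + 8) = v + 2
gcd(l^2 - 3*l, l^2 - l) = l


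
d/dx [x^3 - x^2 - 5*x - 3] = 3*x^2 - 2*x - 5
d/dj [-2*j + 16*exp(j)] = 16*exp(j) - 2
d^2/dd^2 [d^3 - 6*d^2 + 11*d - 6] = 6*d - 12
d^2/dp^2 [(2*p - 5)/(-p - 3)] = 22/(p + 3)^3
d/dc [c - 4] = 1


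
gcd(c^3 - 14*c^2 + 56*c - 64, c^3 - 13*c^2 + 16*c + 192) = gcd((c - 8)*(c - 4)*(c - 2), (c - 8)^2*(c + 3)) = c - 8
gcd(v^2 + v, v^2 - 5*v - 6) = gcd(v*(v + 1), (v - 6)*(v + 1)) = v + 1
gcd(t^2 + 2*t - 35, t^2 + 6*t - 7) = t + 7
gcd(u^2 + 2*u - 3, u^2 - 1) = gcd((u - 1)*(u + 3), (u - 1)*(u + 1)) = u - 1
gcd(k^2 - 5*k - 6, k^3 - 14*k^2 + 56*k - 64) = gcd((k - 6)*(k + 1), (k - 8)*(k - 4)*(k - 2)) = 1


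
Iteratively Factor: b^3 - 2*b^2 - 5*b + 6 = (b - 1)*(b^2 - b - 6) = (b - 1)*(b + 2)*(b - 3)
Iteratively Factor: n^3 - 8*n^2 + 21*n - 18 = (n - 3)*(n^2 - 5*n + 6) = (n - 3)^2*(n - 2)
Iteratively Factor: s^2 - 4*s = (s)*(s - 4)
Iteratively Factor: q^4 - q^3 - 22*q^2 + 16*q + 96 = (q + 4)*(q^3 - 5*q^2 - 2*q + 24) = (q + 2)*(q + 4)*(q^2 - 7*q + 12) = (q - 3)*(q + 2)*(q + 4)*(q - 4)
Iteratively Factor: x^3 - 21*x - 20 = (x + 4)*(x^2 - 4*x - 5) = (x + 1)*(x + 4)*(x - 5)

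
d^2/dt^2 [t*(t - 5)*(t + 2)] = 6*t - 6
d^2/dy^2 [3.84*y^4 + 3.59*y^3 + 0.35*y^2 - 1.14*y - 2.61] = 46.08*y^2 + 21.54*y + 0.7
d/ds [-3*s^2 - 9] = -6*s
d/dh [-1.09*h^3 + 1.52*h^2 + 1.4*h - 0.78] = -3.27*h^2 + 3.04*h + 1.4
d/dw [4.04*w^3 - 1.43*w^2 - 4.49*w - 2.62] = 12.12*w^2 - 2.86*w - 4.49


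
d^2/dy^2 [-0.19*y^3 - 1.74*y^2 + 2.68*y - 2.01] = -1.14*y - 3.48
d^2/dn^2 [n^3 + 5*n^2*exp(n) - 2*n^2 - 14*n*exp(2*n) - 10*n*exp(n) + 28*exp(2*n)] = 5*n^2*exp(n) - 56*n*exp(2*n) + 10*n*exp(n) + 6*n + 56*exp(2*n) - 10*exp(n) - 4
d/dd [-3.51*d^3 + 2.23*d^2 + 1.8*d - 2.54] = -10.53*d^2 + 4.46*d + 1.8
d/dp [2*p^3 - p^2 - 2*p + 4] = 6*p^2 - 2*p - 2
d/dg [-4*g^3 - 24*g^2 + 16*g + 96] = -12*g^2 - 48*g + 16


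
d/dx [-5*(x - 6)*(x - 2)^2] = 5*(14 - 3*x)*(x - 2)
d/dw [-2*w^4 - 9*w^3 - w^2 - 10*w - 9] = -8*w^3 - 27*w^2 - 2*w - 10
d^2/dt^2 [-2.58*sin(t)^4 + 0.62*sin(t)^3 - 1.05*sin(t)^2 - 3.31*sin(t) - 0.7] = 41.28*sin(t)^4 - 5.58*sin(t)^3 - 26.76*sin(t)^2 + 7.03*sin(t) - 2.1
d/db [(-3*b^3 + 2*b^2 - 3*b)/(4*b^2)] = -3/4 + 3/(4*b^2)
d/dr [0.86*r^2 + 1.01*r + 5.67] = 1.72*r + 1.01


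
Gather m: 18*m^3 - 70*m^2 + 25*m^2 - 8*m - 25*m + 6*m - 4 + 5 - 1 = 18*m^3 - 45*m^2 - 27*m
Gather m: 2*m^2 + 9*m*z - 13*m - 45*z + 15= 2*m^2 + m*(9*z - 13) - 45*z + 15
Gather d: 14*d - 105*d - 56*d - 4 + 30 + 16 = 42 - 147*d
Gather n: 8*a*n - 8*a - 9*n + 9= -8*a + n*(8*a - 9) + 9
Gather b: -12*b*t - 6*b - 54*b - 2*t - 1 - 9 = b*(-12*t - 60) - 2*t - 10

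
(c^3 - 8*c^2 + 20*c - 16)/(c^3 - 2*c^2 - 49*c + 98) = (c^2 - 6*c + 8)/(c^2 - 49)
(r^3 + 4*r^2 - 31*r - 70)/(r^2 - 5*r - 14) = (r^2 + 2*r - 35)/(r - 7)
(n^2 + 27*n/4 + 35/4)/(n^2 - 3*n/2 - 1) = (4*n^2 + 27*n + 35)/(2*(2*n^2 - 3*n - 2))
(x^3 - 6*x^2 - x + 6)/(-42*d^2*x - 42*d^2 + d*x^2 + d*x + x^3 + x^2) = (x^2 - 7*x + 6)/(-42*d^2 + d*x + x^2)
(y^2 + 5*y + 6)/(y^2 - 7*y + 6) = (y^2 + 5*y + 6)/(y^2 - 7*y + 6)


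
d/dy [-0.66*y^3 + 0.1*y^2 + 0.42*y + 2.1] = -1.98*y^2 + 0.2*y + 0.42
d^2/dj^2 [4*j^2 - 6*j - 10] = 8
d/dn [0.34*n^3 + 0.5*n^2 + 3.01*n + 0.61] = 1.02*n^2 + 1.0*n + 3.01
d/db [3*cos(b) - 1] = -3*sin(b)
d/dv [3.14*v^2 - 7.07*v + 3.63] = 6.28*v - 7.07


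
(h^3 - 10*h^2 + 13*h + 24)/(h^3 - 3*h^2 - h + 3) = (h - 8)/(h - 1)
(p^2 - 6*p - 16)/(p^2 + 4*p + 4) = (p - 8)/(p + 2)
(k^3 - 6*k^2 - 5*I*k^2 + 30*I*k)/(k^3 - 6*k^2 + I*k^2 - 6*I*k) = (k - 5*I)/(k + I)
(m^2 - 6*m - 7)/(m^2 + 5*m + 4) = (m - 7)/(m + 4)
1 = 1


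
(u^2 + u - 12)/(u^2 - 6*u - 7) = (-u^2 - u + 12)/(-u^2 + 6*u + 7)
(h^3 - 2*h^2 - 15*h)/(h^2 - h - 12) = h*(h - 5)/(h - 4)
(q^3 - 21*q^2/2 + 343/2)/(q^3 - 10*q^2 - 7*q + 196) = (q + 7/2)/(q + 4)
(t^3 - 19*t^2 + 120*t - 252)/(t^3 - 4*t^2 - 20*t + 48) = (t^2 - 13*t + 42)/(t^2 + 2*t - 8)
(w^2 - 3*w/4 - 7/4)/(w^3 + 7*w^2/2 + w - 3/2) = (4*w - 7)/(2*(2*w^2 + 5*w - 3))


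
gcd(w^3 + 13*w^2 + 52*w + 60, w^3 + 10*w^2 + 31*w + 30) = w^2 + 7*w + 10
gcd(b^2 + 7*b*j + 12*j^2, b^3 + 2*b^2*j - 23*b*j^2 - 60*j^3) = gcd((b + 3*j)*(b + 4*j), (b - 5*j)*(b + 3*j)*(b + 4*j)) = b^2 + 7*b*j + 12*j^2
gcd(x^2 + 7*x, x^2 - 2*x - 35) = 1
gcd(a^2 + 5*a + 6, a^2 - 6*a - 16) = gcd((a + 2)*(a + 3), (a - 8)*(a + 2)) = a + 2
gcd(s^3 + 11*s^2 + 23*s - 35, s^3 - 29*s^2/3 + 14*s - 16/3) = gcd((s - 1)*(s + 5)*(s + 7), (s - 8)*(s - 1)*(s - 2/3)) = s - 1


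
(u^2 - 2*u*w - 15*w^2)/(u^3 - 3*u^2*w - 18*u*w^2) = (u - 5*w)/(u*(u - 6*w))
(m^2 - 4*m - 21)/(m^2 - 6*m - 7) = (m + 3)/(m + 1)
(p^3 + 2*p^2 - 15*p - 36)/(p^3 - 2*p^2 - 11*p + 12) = (p + 3)/(p - 1)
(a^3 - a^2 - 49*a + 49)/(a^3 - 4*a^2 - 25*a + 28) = (a + 7)/(a + 4)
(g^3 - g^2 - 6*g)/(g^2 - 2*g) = (g^2 - g - 6)/(g - 2)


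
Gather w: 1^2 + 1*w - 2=w - 1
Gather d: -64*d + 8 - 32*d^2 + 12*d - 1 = -32*d^2 - 52*d + 7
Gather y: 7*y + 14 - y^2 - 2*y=-y^2 + 5*y + 14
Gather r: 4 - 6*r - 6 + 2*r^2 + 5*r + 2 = 2*r^2 - r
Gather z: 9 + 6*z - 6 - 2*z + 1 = 4*z + 4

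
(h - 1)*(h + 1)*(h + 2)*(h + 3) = h^4 + 5*h^3 + 5*h^2 - 5*h - 6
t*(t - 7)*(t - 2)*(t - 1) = t^4 - 10*t^3 + 23*t^2 - 14*t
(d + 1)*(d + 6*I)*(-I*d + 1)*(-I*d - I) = -d^4 - 2*d^3 - 7*I*d^3 + 5*d^2 - 14*I*d^2 + 12*d - 7*I*d + 6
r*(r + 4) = r^2 + 4*r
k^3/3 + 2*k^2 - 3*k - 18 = (k/3 + 1)*(k - 3)*(k + 6)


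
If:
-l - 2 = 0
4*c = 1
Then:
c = 1/4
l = -2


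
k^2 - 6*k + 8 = (k - 4)*(k - 2)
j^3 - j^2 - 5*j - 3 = (j - 3)*(j + 1)^2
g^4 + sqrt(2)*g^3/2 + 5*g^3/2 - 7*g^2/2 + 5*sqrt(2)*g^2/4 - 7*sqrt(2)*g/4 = g*(g - 1)*(g + 7/2)*(g + sqrt(2)/2)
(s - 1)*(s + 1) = s^2 - 1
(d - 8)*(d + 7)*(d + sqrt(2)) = d^3 - d^2 + sqrt(2)*d^2 - 56*d - sqrt(2)*d - 56*sqrt(2)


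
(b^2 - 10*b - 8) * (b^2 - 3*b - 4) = b^4 - 13*b^3 + 18*b^2 + 64*b + 32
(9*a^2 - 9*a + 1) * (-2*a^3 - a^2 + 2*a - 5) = -18*a^5 + 9*a^4 + 25*a^3 - 64*a^2 + 47*a - 5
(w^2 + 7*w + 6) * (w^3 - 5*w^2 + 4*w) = w^5 + 2*w^4 - 25*w^3 - 2*w^2 + 24*w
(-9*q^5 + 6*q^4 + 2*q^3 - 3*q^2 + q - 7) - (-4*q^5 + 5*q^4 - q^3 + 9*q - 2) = -5*q^5 + q^4 + 3*q^3 - 3*q^2 - 8*q - 5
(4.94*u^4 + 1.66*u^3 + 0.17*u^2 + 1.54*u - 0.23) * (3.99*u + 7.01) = 19.7106*u^5 + 41.2528*u^4 + 12.3149*u^3 + 7.3363*u^2 + 9.8777*u - 1.6123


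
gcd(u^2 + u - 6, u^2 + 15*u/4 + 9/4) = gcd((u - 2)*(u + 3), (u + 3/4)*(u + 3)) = u + 3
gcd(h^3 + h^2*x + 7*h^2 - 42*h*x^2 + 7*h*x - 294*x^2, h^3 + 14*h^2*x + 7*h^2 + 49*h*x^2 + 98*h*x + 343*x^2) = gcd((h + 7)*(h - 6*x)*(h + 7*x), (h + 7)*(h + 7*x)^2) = h^2 + 7*h*x + 7*h + 49*x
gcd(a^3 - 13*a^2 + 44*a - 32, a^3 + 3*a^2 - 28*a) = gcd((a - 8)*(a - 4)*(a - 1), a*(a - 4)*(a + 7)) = a - 4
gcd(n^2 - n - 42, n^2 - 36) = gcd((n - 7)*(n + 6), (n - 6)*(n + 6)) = n + 6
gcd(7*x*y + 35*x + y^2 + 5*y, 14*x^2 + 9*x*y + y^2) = 7*x + y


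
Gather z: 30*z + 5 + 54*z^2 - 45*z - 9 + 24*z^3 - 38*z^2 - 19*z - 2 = 24*z^3 + 16*z^2 - 34*z - 6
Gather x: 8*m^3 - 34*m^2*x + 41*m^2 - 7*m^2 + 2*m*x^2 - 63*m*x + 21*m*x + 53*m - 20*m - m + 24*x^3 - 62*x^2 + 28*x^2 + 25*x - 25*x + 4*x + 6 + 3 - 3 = 8*m^3 + 34*m^2 + 32*m + 24*x^3 + x^2*(2*m - 34) + x*(-34*m^2 - 42*m + 4) + 6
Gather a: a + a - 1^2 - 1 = 2*a - 2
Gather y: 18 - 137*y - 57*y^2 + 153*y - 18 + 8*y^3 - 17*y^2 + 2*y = 8*y^3 - 74*y^2 + 18*y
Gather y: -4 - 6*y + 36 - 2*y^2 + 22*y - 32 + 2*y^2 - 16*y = 0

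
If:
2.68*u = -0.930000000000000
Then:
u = -0.35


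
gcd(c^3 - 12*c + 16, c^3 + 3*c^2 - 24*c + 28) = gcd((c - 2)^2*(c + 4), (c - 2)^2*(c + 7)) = c^2 - 4*c + 4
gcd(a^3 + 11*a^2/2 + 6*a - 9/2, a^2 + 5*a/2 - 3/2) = a^2 + 5*a/2 - 3/2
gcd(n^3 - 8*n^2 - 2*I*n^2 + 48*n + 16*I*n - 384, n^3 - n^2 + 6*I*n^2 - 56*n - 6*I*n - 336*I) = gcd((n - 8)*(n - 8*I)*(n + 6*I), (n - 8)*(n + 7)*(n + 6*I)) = n^2 + n*(-8 + 6*I) - 48*I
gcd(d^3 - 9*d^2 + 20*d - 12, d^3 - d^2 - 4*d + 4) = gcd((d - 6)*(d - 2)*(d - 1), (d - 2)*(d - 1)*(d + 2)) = d^2 - 3*d + 2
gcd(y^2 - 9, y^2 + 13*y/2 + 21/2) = y + 3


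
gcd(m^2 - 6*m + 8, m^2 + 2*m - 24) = m - 4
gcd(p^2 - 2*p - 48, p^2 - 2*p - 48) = p^2 - 2*p - 48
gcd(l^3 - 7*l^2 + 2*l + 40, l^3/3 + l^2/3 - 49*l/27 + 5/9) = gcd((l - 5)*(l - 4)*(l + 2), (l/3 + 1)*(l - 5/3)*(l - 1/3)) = 1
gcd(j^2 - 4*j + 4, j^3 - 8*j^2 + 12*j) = j - 2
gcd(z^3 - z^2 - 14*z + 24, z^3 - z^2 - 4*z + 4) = z - 2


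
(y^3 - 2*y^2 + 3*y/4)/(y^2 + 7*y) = (y^2 - 2*y + 3/4)/(y + 7)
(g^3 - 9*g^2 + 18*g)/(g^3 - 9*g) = (g - 6)/(g + 3)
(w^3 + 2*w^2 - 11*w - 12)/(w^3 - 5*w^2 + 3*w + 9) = (w + 4)/(w - 3)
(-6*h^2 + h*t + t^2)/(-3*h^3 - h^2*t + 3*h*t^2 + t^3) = (-2*h + t)/(-h^2 + t^2)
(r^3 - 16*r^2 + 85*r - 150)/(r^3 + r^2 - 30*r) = (r^2 - 11*r + 30)/(r*(r + 6))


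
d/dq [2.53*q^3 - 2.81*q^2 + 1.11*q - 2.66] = 7.59*q^2 - 5.62*q + 1.11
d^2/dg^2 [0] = 0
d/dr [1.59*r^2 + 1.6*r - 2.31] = 3.18*r + 1.6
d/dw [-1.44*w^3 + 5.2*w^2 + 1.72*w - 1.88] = -4.32*w^2 + 10.4*w + 1.72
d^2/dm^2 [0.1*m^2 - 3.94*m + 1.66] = 0.200000000000000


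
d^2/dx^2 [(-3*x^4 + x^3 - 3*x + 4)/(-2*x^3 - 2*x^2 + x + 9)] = 2*(22*x^6 + 174*x^5 - 321*x^4 + 87*x^3 + 1731*x^2 - 273*x - 103)/(8*x^9 + 24*x^8 + 12*x^7 - 124*x^6 - 222*x^5 + 6*x^4 + 593*x^3 + 459*x^2 - 243*x - 729)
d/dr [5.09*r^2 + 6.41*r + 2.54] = 10.18*r + 6.41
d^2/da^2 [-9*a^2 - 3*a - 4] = -18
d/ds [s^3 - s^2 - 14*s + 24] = 3*s^2 - 2*s - 14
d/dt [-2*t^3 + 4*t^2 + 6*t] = -6*t^2 + 8*t + 6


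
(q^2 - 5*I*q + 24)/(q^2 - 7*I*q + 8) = (q + 3*I)/(q + I)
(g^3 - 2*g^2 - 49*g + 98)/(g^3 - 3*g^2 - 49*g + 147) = (g - 2)/(g - 3)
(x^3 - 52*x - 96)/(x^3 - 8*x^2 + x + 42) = (x^2 - 2*x - 48)/(x^2 - 10*x + 21)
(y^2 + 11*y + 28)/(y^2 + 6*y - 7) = (y + 4)/(y - 1)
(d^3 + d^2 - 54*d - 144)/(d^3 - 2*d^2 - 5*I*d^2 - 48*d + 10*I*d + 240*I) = (d + 3)/(d - 5*I)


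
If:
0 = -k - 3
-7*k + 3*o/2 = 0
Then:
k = -3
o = -14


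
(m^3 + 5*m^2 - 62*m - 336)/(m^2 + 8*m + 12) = (m^2 - m - 56)/(m + 2)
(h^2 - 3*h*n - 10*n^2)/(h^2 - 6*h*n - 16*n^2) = (h - 5*n)/(h - 8*n)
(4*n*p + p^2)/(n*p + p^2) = (4*n + p)/(n + p)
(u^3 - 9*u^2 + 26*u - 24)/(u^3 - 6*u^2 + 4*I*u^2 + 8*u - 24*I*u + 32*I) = (u - 3)/(u + 4*I)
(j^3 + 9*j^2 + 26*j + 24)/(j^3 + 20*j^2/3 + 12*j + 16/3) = 3*(j + 3)/(3*j + 2)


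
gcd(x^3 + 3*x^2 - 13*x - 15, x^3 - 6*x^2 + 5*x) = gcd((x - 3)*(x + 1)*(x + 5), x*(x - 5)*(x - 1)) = 1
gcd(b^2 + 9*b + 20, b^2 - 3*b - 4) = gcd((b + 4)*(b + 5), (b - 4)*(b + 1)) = 1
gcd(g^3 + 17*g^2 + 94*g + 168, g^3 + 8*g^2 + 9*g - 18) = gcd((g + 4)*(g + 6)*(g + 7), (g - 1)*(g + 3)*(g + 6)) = g + 6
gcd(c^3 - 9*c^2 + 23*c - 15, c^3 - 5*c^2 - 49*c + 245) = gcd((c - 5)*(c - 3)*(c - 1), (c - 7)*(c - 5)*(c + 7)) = c - 5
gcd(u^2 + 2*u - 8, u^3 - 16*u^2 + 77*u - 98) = u - 2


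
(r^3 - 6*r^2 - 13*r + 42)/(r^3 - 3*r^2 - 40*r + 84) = (r + 3)/(r + 6)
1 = 1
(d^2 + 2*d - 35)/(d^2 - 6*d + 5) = (d + 7)/(d - 1)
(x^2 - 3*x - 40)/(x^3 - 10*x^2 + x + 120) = (x + 5)/(x^2 - 2*x - 15)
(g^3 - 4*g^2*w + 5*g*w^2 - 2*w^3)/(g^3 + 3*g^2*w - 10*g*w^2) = (g^2 - 2*g*w + w^2)/(g*(g + 5*w))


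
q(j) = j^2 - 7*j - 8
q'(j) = 2*j - 7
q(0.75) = -12.69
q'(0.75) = -5.50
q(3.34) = -20.22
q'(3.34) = -0.32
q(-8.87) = 132.77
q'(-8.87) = -24.74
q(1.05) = -14.25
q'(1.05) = -4.90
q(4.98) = -18.06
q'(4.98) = 2.96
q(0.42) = -10.76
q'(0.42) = -6.16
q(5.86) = -14.68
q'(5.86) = 4.72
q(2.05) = -18.15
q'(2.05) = -2.90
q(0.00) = -8.00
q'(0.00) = -7.00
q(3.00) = -20.00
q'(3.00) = -1.00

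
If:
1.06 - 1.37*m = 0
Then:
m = 0.77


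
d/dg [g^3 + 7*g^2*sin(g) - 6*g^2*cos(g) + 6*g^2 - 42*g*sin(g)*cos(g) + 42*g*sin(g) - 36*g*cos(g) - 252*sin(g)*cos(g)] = 6*g^2*sin(g) + 7*g^2*cos(g) + 3*g^2 + 50*g*sin(g) + 30*g*cos(g) - 42*g*cos(2*g) + 12*g + 42*sin(g) - 21*sin(2*g) - 36*cos(g) - 252*cos(2*g)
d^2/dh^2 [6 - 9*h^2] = -18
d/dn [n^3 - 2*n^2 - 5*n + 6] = 3*n^2 - 4*n - 5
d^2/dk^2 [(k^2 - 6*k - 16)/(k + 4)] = 48/(k^3 + 12*k^2 + 48*k + 64)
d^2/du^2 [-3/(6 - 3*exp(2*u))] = 4*(exp(2*u) + 2)*exp(2*u)/(exp(2*u) - 2)^3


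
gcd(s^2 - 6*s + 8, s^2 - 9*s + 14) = s - 2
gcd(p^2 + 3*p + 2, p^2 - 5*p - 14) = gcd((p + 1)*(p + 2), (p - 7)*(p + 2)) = p + 2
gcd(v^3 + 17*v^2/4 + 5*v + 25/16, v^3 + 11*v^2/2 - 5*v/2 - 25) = v + 5/2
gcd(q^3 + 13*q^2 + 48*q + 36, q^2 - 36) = q + 6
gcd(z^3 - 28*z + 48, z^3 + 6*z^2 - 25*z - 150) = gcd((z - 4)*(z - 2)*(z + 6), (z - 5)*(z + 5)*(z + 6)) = z + 6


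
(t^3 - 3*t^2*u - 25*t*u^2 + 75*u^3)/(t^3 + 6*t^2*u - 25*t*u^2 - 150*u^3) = (t - 3*u)/(t + 6*u)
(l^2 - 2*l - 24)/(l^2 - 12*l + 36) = (l + 4)/(l - 6)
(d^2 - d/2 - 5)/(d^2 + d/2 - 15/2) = (d + 2)/(d + 3)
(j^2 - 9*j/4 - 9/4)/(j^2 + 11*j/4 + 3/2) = (j - 3)/(j + 2)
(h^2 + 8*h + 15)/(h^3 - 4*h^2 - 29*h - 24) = (h + 5)/(h^2 - 7*h - 8)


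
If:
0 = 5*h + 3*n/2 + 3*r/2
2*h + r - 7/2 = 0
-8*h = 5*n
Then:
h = 105/8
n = -21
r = -91/4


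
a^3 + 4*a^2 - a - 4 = (a - 1)*(a + 1)*(a + 4)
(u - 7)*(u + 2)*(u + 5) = u^3 - 39*u - 70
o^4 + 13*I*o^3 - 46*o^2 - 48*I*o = o*(o + 2*I)*(o + 3*I)*(o + 8*I)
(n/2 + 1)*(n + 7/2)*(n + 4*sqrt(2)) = n^3/2 + 11*n^2/4 + 2*sqrt(2)*n^2 + 7*n/2 + 11*sqrt(2)*n + 14*sqrt(2)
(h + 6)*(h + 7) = h^2 + 13*h + 42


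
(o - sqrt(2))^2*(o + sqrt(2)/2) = o^3 - 3*sqrt(2)*o^2/2 + sqrt(2)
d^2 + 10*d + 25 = (d + 5)^2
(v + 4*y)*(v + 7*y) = v^2 + 11*v*y + 28*y^2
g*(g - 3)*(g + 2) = g^3 - g^2 - 6*g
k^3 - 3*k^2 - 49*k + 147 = (k - 7)*(k - 3)*(k + 7)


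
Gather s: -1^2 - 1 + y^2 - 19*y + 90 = y^2 - 19*y + 88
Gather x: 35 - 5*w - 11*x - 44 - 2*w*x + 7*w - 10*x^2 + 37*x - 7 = 2*w - 10*x^2 + x*(26 - 2*w) - 16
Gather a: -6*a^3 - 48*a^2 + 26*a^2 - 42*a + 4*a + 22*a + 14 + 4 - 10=-6*a^3 - 22*a^2 - 16*a + 8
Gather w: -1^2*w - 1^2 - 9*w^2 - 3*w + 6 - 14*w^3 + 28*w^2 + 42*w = -14*w^3 + 19*w^2 + 38*w + 5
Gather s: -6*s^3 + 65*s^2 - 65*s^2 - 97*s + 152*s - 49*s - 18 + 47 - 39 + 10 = -6*s^3 + 6*s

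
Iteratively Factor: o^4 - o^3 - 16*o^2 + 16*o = (o - 4)*(o^3 + 3*o^2 - 4*o) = (o - 4)*(o + 4)*(o^2 - o) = o*(o - 4)*(o + 4)*(o - 1)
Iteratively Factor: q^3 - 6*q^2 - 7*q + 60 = (q - 5)*(q^2 - q - 12) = (q - 5)*(q + 3)*(q - 4)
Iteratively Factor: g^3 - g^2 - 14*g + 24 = (g + 4)*(g^2 - 5*g + 6) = (g - 2)*(g + 4)*(g - 3)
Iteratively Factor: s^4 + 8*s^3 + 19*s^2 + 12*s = (s + 4)*(s^3 + 4*s^2 + 3*s) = s*(s + 4)*(s^2 + 4*s + 3) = s*(s + 1)*(s + 4)*(s + 3)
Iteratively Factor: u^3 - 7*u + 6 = (u - 1)*(u^2 + u - 6) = (u - 2)*(u - 1)*(u + 3)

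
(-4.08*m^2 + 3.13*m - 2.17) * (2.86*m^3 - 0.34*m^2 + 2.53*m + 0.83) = -11.6688*m^5 + 10.339*m^4 - 17.5928*m^3 + 5.2703*m^2 - 2.8922*m - 1.8011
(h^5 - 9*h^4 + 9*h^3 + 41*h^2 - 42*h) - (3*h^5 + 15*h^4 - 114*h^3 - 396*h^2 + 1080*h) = -2*h^5 - 24*h^4 + 123*h^3 + 437*h^2 - 1122*h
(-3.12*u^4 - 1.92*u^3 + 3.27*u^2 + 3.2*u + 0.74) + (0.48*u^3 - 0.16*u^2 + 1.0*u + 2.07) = -3.12*u^4 - 1.44*u^3 + 3.11*u^2 + 4.2*u + 2.81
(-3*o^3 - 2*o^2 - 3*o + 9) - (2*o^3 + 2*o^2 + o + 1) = -5*o^3 - 4*o^2 - 4*o + 8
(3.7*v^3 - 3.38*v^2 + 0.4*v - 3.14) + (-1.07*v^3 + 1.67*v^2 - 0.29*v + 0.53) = 2.63*v^3 - 1.71*v^2 + 0.11*v - 2.61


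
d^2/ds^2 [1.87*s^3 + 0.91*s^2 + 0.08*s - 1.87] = 11.22*s + 1.82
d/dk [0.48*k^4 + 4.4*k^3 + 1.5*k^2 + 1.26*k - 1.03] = 1.92*k^3 + 13.2*k^2 + 3.0*k + 1.26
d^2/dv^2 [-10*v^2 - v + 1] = -20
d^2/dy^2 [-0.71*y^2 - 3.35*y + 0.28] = -1.42000000000000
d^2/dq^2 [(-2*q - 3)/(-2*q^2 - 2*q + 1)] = 4*(2*(2*q + 1)^2*(2*q + 3) - (6*q + 5)*(2*q^2 + 2*q - 1))/(2*q^2 + 2*q - 1)^3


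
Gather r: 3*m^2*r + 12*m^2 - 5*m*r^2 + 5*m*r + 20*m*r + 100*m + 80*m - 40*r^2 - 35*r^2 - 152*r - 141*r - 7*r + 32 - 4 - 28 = 12*m^2 + 180*m + r^2*(-5*m - 75) + r*(3*m^2 + 25*m - 300)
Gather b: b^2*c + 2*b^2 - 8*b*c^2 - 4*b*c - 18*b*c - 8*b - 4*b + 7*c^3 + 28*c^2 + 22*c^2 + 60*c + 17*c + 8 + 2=b^2*(c + 2) + b*(-8*c^2 - 22*c - 12) + 7*c^3 + 50*c^2 + 77*c + 10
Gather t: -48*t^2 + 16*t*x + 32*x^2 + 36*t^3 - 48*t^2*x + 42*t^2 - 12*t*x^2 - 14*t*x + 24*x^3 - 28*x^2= 36*t^3 + t^2*(-48*x - 6) + t*(-12*x^2 + 2*x) + 24*x^3 + 4*x^2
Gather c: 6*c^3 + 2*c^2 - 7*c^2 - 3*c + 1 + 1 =6*c^3 - 5*c^2 - 3*c + 2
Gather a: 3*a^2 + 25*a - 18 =3*a^2 + 25*a - 18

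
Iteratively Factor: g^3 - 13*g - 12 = (g + 1)*(g^2 - g - 12) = (g + 1)*(g + 3)*(g - 4)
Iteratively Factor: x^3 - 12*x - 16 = (x - 4)*(x^2 + 4*x + 4) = (x - 4)*(x + 2)*(x + 2)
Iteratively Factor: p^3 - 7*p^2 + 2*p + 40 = (p - 4)*(p^2 - 3*p - 10) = (p - 4)*(p + 2)*(p - 5)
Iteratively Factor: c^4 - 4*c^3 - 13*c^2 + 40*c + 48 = (c - 4)*(c^3 - 13*c - 12) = (c - 4)*(c + 3)*(c^2 - 3*c - 4) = (c - 4)^2*(c + 3)*(c + 1)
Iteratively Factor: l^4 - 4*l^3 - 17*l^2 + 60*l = (l)*(l^3 - 4*l^2 - 17*l + 60) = l*(l - 3)*(l^2 - l - 20) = l*(l - 5)*(l - 3)*(l + 4)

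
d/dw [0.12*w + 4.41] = 0.120000000000000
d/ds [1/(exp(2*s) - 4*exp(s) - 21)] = 2*(2 - exp(s))*exp(s)/(-exp(2*s) + 4*exp(s) + 21)^2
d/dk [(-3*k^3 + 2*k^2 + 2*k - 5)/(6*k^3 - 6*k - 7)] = (-12*k^4 + 12*k^3 + 141*k^2 - 28*k - 44)/(36*k^6 - 72*k^4 - 84*k^3 + 36*k^2 + 84*k + 49)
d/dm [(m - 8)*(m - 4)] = 2*m - 12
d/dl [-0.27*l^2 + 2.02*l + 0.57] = 2.02 - 0.54*l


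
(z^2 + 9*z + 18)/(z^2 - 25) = (z^2 + 9*z + 18)/(z^2 - 25)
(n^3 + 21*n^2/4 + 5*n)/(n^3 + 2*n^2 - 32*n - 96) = n*(4*n + 5)/(4*(n^2 - 2*n - 24))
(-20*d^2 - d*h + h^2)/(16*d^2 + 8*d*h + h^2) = (-5*d + h)/(4*d + h)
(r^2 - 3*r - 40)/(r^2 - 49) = (r^2 - 3*r - 40)/(r^2 - 49)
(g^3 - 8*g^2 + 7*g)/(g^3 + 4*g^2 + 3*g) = (g^2 - 8*g + 7)/(g^2 + 4*g + 3)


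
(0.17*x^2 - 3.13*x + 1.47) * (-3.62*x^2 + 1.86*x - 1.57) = -0.6154*x^4 + 11.6468*x^3 - 11.4101*x^2 + 7.6483*x - 2.3079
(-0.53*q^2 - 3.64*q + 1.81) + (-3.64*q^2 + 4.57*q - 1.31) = -4.17*q^2 + 0.93*q + 0.5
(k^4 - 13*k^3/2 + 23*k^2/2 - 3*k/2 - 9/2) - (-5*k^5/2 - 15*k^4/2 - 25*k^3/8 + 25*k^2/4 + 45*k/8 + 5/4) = 5*k^5/2 + 17*k^4/2 - 27*k^3/8 + 21*k^2/4 - 57*k/8 - 23/4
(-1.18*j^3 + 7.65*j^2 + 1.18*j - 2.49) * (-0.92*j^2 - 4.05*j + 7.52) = 1.0856*j^5 - 2.259*j^4 - 40.9417*j^3 + 55.0398*j^2 + 18.9581*j - 18.7248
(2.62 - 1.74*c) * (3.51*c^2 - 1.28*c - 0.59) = -6.1074*c^3 + 11.4234*c^2 - 2.327*c - 1.5458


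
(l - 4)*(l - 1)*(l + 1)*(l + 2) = l^4 - 2*l^3 - 9*l^2 + 2*l + 8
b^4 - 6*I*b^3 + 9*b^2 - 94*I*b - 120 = (b - 5*I)*(b - 3*I)*(b - 2*I)*(b + 4*I)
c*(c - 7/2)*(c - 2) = c^3 - 11*c^2/2 + 7*c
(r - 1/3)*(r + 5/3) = r^2 + 4*r/3 - 5/9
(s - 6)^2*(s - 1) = s^3 - 13*s^2 + 48*s - 36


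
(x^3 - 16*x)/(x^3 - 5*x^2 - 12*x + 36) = x*(x^2 - 16)/(x^3 - 5*x^2 - 12*x + 36)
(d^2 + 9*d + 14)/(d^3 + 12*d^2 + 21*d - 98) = (d + 2)/(d^2 + 5*d - 14)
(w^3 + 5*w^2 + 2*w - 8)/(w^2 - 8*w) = (w^3 + 5*w^2 + 2*w - 8)/(w*(w - 8))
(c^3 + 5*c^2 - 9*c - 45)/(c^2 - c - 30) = (c^2 - 9)/(c - 6)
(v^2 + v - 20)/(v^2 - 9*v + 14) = (v^2 + v - 20)/(v^2 - 9*v + 14)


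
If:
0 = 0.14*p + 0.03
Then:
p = -0.21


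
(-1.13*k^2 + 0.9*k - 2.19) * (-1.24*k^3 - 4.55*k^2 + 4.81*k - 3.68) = 1.4012*k^5 + 4.0255*k^4 - 6.8147*k^3 + 18.4519*k^2 - 13.8459*k + 8.0592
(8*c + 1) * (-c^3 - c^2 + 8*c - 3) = -8*c^4 - 9*c^3 + 63*c^2 - 16*c - 3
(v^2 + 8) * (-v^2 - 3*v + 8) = -v^4 - 3*v^3 - 24*v + 64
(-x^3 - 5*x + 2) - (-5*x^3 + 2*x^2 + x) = 4*x^3 - 2*x^2 - 6*x + 2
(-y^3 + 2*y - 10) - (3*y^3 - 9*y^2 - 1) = -4*y^3 + 9*y^2 + 2*y - 9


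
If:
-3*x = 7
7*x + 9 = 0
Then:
No Solution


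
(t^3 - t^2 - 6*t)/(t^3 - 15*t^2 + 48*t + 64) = t*(t^2 - t - 6)/(t^3 - 15*t^2 + 48*t + 64)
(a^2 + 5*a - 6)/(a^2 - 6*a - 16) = (-a^2 - 5*a + 6)/(-a^2 + 6*a + 16)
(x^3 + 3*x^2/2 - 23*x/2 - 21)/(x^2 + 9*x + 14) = (2*x^2 - x - 21)/(2*(x + 7))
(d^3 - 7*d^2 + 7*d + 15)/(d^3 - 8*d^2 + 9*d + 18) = (d - 5)/(d - 6)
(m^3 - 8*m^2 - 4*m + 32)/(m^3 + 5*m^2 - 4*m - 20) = (m - 8)/(m + 5)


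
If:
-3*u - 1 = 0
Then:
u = -1/3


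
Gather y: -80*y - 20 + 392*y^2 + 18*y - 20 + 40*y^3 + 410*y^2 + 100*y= 40*y^3 + 802*y^2 + 38*y - 40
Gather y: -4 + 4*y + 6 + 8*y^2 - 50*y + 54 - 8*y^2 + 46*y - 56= 0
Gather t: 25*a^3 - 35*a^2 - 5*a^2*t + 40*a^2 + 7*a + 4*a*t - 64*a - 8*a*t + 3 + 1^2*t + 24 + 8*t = 25*a^3 + 5*a^2 - 57*a + t*(-5*a^2 - 4*a + 9) + 27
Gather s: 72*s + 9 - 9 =72*s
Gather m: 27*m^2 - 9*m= 27*m^2 - 9*m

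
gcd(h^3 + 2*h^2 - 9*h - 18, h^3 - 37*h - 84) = h + 3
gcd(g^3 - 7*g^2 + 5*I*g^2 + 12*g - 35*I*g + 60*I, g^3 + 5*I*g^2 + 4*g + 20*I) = g + 5*I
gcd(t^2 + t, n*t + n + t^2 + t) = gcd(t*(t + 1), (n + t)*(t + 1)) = t + 1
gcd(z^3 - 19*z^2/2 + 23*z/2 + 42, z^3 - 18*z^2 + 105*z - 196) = z^2 - 11*z + 28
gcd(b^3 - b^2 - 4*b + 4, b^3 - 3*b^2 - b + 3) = b - 1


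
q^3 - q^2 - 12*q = q*(q - 4)*(q + 3)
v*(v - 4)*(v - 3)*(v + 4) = v^4 - 3*v^3 - 16*v^2 + 48*v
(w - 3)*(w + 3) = w^2 - 9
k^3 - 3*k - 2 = (k - 2)*(k + 1)^2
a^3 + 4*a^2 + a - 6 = (a - 1)*(a + 2)*(a + 3)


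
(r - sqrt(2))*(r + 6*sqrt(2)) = r^2 + 5*sqrt(2)*r - 12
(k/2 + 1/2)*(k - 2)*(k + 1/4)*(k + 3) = k^4/2 + 9*k^3/8 - 9*k^2/4 - 29*k/8 - 3/4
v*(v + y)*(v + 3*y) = v^3 + 4*v^2*y + 3*v*y^2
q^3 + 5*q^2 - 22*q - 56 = (q - 4)*(q + 2)*(q + 7)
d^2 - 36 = (d - 6)*(d + 6)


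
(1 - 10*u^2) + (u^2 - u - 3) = -9*u^2 - u - 2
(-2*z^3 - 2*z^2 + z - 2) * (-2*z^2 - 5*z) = 4*z^5 + 14*z^4 + 8*z^3 - z^2 + 10*z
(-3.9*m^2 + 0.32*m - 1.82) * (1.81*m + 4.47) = -7.059*m^3 - 16.8538*m^2 - 1.8638*m - 8.1354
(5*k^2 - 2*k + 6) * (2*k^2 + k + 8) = 10*k^4 + k^3 + 50*k^2 - 10*k + 48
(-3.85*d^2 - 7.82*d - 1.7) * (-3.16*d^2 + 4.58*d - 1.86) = 12.166*d^4 + 7.0782*d^3 - 23.2826*d^2 + 6.7592*d + 3.162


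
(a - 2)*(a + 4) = a^2 + 2*a - 8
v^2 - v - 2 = (v - 2)*(v + 1)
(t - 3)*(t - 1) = t^2 - 4*t + 3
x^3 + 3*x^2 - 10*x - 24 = (x - 3)*(x + 2)*(x + 4)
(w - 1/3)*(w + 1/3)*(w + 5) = w^3 + 5*w^2 - w/9 - 5/9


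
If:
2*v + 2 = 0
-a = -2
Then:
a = 2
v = -1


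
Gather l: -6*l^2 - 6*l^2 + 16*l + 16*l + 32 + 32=-12*l^2 + 32*l + 64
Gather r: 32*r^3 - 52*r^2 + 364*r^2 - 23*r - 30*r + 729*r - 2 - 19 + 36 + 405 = 32*r^3 + 312*r^2 + 676*r + 420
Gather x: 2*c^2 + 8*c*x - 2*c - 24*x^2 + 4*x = 2*c^2 - 2*c - 24*x^2 + x*(8*c + 4)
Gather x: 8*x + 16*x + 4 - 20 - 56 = 24*x - 72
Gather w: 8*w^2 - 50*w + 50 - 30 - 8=8*w^2 - 50*w + 12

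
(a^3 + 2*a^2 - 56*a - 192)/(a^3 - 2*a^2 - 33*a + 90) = (a^2 - 4*a - 32)/(a^2 - 8*a + 15)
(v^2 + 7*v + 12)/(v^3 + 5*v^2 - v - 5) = (v^2 + 7*v + 12)/(v^3 + 5*v^2 - v - 5)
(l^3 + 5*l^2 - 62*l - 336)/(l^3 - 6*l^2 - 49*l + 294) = (l^2 - 2*l - 48)/(l^2 - 13*l + 42)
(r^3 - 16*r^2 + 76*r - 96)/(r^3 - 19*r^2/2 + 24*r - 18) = 2*(r - 8)/(2*r - 3)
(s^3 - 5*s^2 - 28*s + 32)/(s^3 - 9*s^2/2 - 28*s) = 2*(s^2 + 3*s - 4)/(s*(2*s + 7))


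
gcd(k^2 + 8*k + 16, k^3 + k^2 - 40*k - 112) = k^2 + 8*k + 16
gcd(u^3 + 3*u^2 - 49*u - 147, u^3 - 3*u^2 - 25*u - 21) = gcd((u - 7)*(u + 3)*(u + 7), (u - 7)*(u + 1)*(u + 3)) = u^2 - 4*u - 21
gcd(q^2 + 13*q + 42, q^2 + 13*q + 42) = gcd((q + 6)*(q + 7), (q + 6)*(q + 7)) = q^2 + 13*q + 42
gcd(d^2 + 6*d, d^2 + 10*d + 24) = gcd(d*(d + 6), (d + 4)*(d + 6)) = d + 6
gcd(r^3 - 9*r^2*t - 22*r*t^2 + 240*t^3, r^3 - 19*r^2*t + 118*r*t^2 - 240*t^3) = r^2 - 14*r*t + 48*t^2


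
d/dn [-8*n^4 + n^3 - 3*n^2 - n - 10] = -32*n^3 + 3*n^2 - 6*n - 1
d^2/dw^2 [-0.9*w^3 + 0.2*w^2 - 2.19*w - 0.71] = 0.4 - 5.4*w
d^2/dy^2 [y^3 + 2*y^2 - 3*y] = 6*y + 4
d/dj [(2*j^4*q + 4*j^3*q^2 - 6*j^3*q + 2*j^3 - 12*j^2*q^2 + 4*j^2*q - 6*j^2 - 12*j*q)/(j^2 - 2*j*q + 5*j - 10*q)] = 2*(-j*(2*j - 2*q + 5)*(j^3*q + 2*j^2*q^2 - 3*j^2*q + j^2 - 6*j*q^2 + 2*j*q - 3*j - 6*q) + (j^2 - 2*j*q + 5*j - 10*q)*(4*j^3*q + 6*j^2*q^2 - 9*j^2*q + 3*j^2 - 12*j*q^2 + 4*j*q - 6*j - 6*q))/(j^2 - 2*j*q + 5*j - 10*q)^2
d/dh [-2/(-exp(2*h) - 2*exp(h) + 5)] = -4*(exp(h) + 1)*exp(h)/(exp(2*h) + 2*exp(h) - 5)^2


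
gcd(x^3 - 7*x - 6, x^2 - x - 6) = x^2 - x - 6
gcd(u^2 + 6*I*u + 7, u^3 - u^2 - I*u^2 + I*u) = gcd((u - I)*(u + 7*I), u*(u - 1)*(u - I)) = u - I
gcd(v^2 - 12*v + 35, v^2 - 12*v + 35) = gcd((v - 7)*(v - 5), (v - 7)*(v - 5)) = v^2 - 12*v + 35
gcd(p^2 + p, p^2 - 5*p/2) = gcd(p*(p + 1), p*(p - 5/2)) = p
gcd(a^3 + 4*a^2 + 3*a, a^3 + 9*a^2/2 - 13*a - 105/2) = a + 3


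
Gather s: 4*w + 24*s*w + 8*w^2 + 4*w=24*s*w + 8*w^2 + 8*w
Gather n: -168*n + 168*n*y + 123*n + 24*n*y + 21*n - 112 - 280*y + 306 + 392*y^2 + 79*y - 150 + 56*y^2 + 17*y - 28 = n*(192*y - 24) + 448*y^2 - 184*y + 16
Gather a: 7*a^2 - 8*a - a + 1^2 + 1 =7*a^2 - 9*a + 2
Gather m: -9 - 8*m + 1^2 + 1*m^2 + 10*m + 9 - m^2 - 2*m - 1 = 0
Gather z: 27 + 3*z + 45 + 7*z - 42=10*z + 30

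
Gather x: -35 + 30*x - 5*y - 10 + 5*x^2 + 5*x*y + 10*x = 5*x^2 + x*(5*y + 40) - 5*y - 45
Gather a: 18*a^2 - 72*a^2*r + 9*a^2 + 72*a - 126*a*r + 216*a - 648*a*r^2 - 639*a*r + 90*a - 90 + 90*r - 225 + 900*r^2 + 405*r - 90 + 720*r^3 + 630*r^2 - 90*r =a^2*(27 - 72*r) + a*(-648*r^2 - 765*r + 378) + 720*r^3 + 1530*r^2 + 405*r - 405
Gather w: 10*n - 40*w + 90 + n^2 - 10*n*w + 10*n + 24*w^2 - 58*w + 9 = n^2 + 20*n + 24*w^2 + w*(-10*n - 98) + 99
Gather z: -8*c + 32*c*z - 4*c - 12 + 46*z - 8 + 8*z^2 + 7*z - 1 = -12*c + 8*z^2 + z*(32*c + 53) - 21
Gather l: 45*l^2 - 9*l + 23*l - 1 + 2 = 45*l^2 + 14*l + 1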